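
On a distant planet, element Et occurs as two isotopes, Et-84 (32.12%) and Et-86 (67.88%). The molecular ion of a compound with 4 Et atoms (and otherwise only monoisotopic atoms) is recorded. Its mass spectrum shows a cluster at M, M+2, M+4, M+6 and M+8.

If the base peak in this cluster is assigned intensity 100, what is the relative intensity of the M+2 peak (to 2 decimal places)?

Term probabilities: M 0.0106, M+2 0.0900, M+4 0.2852, M+6 0.4018, M+8 0.2123. Base peak = M+6.
P(M+6) = C(4,3) × 0.3212^1 × 0.6788^3 = 4 × 0.3212 × 0.3127703 = 0.401847 (base)
P(M+2) = C(4,1) × 0.3212^3 × 0.6788^1 = 4 × 0.03313802 × 0.6788 = 0.089976
Relative intensity = 0.089976 / 0.401847 × 100 = 22.39

22.39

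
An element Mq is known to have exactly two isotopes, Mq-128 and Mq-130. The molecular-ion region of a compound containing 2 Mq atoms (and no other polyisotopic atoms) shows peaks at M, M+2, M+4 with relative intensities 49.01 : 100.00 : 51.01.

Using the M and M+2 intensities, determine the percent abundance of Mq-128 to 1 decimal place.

49.5%

Write p for the Mq-128 fraction. I(M+2)/I(M) = [C(2,1)·p^1·(1−p)] / p^2 = 2·(1−p)/p = 100.00/49.01 = 2.0404
(1−p)/p = 2.0404/2 = 1.0202  ⇒  p = 1/(1 + 1.0202) = 0.4950
Mq-128: 49.5%, Mq-130: 50.5%.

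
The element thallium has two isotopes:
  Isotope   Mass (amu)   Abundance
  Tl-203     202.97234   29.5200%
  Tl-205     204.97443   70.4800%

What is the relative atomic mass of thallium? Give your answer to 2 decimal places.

Average mass = Σ (abundance × isotope mass) = 0.295200 × 202.97234 + 0.704800 × 204.97443
= 59.917435 + 144.465978 = 204.383413 amu

204.38 amu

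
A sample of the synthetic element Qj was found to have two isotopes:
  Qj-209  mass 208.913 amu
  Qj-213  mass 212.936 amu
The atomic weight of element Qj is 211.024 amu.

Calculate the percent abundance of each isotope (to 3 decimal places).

Let x be the fractional abundance of Qj-209; then Qj-213 has abundance 1 − x.
208.913·x + 212.936·(1 − x) = 211.024
(208.913 − 212.936)·x = 211.024 − 212.936
x = -1.912 / -4.023 = 0.47527 → 47.527% Qj-209, 52.473% Qj-213.

Qj-209: 47.527%, Qj-213: 52.473%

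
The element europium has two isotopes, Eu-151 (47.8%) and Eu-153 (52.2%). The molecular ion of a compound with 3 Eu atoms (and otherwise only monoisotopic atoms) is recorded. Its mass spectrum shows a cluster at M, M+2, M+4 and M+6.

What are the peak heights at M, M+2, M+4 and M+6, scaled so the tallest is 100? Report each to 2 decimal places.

The 3 Eu atoms are independent, so intensities follow the terms of (0.478 + 0.522)^3.
P(M) = 0.478^3 = 0.109215
P(M+2) = 3 × 0.478^2 × 0.522^1 = 0.357806
P(M+4) = 3 × 0.478^1 × 0.522^2 = 0.390742
P(M+6) = 0.522^3 = 0.142237
The M+4 peak is largest (0.390742); scaling to 100 gives 27.95 : 91.57 : 100.00 : 36.40.

27.95 : 91.57 : 100.00 : 36.40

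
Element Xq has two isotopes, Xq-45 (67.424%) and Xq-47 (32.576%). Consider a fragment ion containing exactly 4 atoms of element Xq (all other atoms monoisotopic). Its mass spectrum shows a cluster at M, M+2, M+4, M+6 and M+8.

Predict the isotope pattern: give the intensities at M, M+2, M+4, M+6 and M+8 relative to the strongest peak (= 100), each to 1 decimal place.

51.7 : 100.0 : 72.5 : 23.3 : 2.8

Each Xq atom is independently Xq-45 (p = 0.67424) or Xq-47 (q = 0.32576); the cluster is the binomial expansion (p + q)^4.
P(M) = 0.67424^4 = 0.206661
P(M+2) = 4 × 0.67424^3 × 0.32576^1 = 0.399394
P(M+4) = 6 × 0.67424^2 × 0.32576^2 = 0.289451
P(M+6) = 4 × 0.67424^1 × 0.32576^3 = 0.093233
P(M+8) = 0.32576^4 = 0.011261
The M+2 peak is largest (0.399394); scaling to 100 gives 51.7 : 100.0 : 72.5 : 23.3 : 2.8.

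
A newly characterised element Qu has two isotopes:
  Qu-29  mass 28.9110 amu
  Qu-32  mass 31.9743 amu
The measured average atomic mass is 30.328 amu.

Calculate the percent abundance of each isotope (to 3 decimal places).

Let x be the fractional abundance of Qu-29; then Qu-32 has abundance 1 − x.
28.9110·x + 31.9743·(1 − x) = 30.328
(28.9110 − 31.9743)·x = 30.328 − 31.9743
x = -1.6463 / -3.0633 = 0.53743 → 53.743% Qu-29, 46.257% Qu-32.

Qu-29: 53.743%, Qu-32: 46.257%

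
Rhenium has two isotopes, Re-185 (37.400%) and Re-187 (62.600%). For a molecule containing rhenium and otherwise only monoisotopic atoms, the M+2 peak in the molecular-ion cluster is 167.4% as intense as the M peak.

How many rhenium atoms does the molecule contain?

With n Re atoms, P(M+2)/P(M) = C(n,1)·p^(n−1)q / p^n = n·q/p = n · 0.62600/0.37400.
n = 1.674 × 0.37400/0.62600 = 1.00 ≈ 1

1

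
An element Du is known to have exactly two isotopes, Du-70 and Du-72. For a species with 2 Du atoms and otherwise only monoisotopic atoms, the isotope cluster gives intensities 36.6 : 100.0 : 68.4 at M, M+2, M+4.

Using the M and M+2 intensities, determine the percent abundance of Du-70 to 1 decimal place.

Let p = fractional abundance of Du-70. I(M+2)/I(M) = [C(2,1)·p^1·(1−p)] / p^2 = 2·(1−p)/p = 100.0/36.6 = 2.7322
(1−p)/p = 2.7322/2 = 1.3661  ⇒  p = 1/(1 + 1.3661) = 0.4226
Du-70: 42.3%, Du-72: 57.7%.

42.3%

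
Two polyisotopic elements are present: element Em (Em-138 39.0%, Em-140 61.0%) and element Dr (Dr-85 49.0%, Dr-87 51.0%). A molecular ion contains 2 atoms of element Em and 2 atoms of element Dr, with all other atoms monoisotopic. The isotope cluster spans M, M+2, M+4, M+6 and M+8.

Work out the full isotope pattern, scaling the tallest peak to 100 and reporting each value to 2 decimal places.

9.96 : 51.88 : 100.00 : 84.46 : 26.39

Element Em pattern (n=2): 0.1521 : 0.4758 : 0.3721
Element Dr pattern (n=2): 0.2401 : 0.4998 : 0.2601
Convolve the two distributions (both contribute in 2-u steps):
  M: 0.1521×0.2401 = 0.036519
  M+2: 0.1521×0.4998 + 0.4758×0.2401 = 0.190259
  M+4: 0.1521×0.2601 + 0.4758×0.4998 + 0.3721×0.2401 = 0.366707
  M+6: 0.4758×0.2601 + 0.3721×0.4998 = 0.309731
  M+8: 0.3721×0.2601 = 0.096783
Scale to base peak (0.366707) = 100: 9.96 : 51.88 : 100.00 : 84.46 : 26.39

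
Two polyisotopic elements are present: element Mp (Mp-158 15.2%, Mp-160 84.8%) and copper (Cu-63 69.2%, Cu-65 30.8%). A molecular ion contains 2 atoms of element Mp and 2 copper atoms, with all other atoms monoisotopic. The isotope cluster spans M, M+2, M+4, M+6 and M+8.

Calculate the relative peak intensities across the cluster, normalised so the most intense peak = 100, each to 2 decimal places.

2.42 : 29.20 : 100.00 : 72.52 : 14.95

Element Mp pattern (n=2): 0.023104 : 0.257792 : 0.719104
Copper pattern (n=2): 0.478864 : 0.426272 : 0.094864
Convolve the two distributions (both contribute in 2-u steps):
  M: 0.023104×0.478864 = 0.011064
  M+2: 0.023104×0.426272 + 0.257792×0.478864 = 0.133296
  M+4: 0.023104×0.094864 + 0.257792×0.426272 + 0.719104×0.478864 = 0.456434
  M+6: 0.257792×0.094864 + 0.719104×0.426272 = 0.330989
  M+8: 0.719104×0.094864 = 0.068217
Scale to base peak (0.456434) = 100: 2.42 : 29.20 : 100.00 : 72.52 : 14.95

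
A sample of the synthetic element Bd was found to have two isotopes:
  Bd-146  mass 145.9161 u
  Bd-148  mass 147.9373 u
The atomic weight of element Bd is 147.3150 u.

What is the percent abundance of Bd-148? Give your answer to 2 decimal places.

With x = fraction of Bd-146 (so Bd-148 is 1 − x):
145.9161·x + 147.9373·(1 − x) = 147.3150
(145.9161 − 147.9373)·x = 147.3150 − 147.9373
x = -0.6223 / -2.0212 = 0.30789 → 30.79% Bd-146, 69.21% Bd-148.

69.21%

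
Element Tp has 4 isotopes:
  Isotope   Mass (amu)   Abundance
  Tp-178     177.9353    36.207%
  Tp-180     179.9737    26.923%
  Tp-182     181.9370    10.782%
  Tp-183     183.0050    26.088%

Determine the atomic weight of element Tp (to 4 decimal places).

180.2381 amu

Weight each isotope mass by its fractional abundance: 0.36207 × 177.9353 + 0.26923 × 179.9737 + 0.10782 × 181.9370 + 0.26088 × 183.0050
= 64.42503 + 48.45432 + 19.61645 + 47.74234 = 180.23814 amu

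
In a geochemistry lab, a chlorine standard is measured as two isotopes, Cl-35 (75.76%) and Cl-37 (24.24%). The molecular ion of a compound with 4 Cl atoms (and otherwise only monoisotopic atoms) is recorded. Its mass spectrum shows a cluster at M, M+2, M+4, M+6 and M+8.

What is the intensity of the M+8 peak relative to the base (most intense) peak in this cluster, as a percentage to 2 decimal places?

0.82%

(0.7576 + 0.2424)^4 gives M 0.3294, M+2 0.4216, M+4 0.2023, M+6 0.0432, M+8 0.0035; the largest is M+2.
P(M+2) = C(4,1) × 0.7576^3 × 0.2424^1 = 4 × 0.4348304 × 0.2424 = 0.421612 (base)
P(M+8) = C(4,4) × 0.7576^0 × 0.2424^4 = 1 × 1.0000 × 0.00345247 = 0.003452
Relative intensity = 0.003452 / 0.421612 × 100 = 0.82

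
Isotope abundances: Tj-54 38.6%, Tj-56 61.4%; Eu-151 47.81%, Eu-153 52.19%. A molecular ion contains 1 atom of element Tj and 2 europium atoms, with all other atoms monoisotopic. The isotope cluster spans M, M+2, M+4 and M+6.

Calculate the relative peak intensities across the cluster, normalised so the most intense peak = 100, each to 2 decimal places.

21.44 : 80.91 : 100.00 : 40.64

Element Tj pattern (n=1): 0.3860 : 0.6140
Europium pattern (n=2): 0.22857961 : 0.49904078 : 0.27237961
Convolve the two distributions (both contribute in 2-u steps):
  M: 0.3860×0.22857961 = 0.088232
  M+2: 0.3860×0.49904078 + 0.6140×0.22857961 = 0.332978
  M+4: 0.3860×0.27237961 + 0.6140×0.49904078 = 0.411550
  M+6: 0.6140×0.27237961 = 0.167241
Scale to base peak (0.411550) = 100: 21.44 : 80.91 : 100.00 : 40.64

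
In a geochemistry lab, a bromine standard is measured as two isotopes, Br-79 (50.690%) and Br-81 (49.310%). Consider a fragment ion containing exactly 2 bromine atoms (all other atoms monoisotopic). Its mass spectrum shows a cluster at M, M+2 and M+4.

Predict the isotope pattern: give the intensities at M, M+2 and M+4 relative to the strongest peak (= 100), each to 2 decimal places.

51.40 : 100.00 : 48.64

Expanding (0.50690 + 0.49310)^2:
P(M) = 0.50690^2 = 0.256948
P(M+2) = 2 × 0.50690^1 × 0.49310^1 = 0.499905
P(M+4) = 0.49310^2 = 0.243148
The M+2 peak is largest (0.499905); scaling to 100 gives 51.40 : 100.00 : 48.64.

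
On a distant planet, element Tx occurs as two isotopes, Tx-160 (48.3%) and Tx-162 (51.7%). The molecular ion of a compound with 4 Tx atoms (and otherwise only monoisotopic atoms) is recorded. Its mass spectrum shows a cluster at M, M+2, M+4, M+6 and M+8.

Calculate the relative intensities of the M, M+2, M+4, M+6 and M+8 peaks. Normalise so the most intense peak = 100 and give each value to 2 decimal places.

14.55 : 62.28 : 100.00 : 71.36 : 19.10

Each Tx atom is independently Tx-160 (p = 0.483) or Tx-162 (q = 0.517); the cluster is the binomial expansion (p + q)^4.
P(M) = 0.483^4 = 0.054424
P(M+2) = 4 × 0.483^3 × 0.517^1 = 0.233019
P(M+4) = 6 × 0.483^2 × 0.517^2 = 0.374134
P(M+6) = 4 × 0.483^1 × 0.517^3 = 0.266980
P(M+8) = 0.517^4 = 0.071443
The M+4 peak is largest (0.374134); scaling to 100 gives 14.55 : 62.28 : 100.00 : 71.36 : 19.10.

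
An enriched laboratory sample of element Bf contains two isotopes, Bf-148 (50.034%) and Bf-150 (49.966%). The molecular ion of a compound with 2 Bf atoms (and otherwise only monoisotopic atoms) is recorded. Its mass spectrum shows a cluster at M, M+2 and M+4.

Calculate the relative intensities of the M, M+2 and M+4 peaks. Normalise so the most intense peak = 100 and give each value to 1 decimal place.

Each Bf atom is independently Bf-148 (p = 0.50034) or Bf-150 (q = 0.49966); the cluster is the binomial expansion (p + q)^2.
P(M) = 0.50034^2 = 0.250340
P(M+2) = 2 × 0.50034^1 × 0.49966^1 = 0.500000
P(M+4) = 0.49966^2 = 0.249660
The M+2 peak is largest (0.500000); scaling to 100 gives 50.1 : 100.0 : 49.9.

50.1 : 100.0 : 49.9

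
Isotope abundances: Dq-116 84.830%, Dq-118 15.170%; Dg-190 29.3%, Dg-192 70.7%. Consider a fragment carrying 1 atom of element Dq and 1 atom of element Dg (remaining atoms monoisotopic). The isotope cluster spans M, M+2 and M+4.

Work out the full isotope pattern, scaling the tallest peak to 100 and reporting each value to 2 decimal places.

38.58 : 100.00 : 16.65

Element Dq pattern (n=1): 0.8483 : 0.1517
Element Dg pattern (n=1): 0.2930 : 0.7070
Convolve the two distributions (both contribute in 2-u steps):
  M: 0.8483×0.2930 = 0.248552
  M+2: 0.8483×0.7070 + 0.1517×0.2930 = 0.644196
  M+4: 0.1517×0.7070 = 0.107252
Scale to base peak (0.644196) = 100: 38.58 : 100.00 : 16.65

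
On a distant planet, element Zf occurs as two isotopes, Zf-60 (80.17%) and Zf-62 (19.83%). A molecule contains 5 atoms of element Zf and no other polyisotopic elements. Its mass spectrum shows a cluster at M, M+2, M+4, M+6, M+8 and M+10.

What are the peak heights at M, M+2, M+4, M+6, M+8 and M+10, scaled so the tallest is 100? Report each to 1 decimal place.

80.9 : 100.0 : 49.5 : 12.2 : 1.5 : 0.1

The 5 Zf atoms are independent, so intensities follow the terms of (0.8017 + 0.1983)^5.
P(M) = 0.8017^5 = 0.331176
P(M+2) = 5 × 0.8017^4 × 0.1983^1 = 0.409581
P(M+4) = 10 × 0.8017^3 × 0.1983^2 = 0.202619
P(M+6) = 10 × 0.8017^2 × 0.1983^3 = 0.050118
P(M+8) = 5 × 0.8017^1 × 0.1983^4 = 0.006198
P(M+10) = 0.1983^5 = 0.000307
The M+2 peak is largest (0.409581); scaling to 100 gives 80.9 : 100.0 : 49.5 : 12.2 : 1.5 : 0.1.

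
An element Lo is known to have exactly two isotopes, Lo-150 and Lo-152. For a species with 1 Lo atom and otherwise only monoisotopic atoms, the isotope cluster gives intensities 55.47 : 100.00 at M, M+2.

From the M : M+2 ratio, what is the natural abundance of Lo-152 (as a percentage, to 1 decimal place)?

Let p = fractional abundance of Lo-150. I(M+2)/I(M) = [C(1,1)·p^0·(1−p)] / p^1 = 1·(1−p)/p = 100.00/55.47 = 1.8028
(1−p)/p = 1.8028/1 = 1.8028  ⇒  p = 1/(1 + 1.8028) = 0.3568
Lo-150: 35.7%, Lo-152: 64.3%.

64.3%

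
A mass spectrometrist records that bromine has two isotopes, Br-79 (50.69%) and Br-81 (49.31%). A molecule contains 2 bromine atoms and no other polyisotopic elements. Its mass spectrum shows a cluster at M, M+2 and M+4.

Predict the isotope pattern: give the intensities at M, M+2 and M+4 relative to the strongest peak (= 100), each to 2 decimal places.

51.40 : 100.00 : 48.64

The 2 Br atoms are independent, so intensities follow the terms of (0.5069 + 0.4931)^2.
P(M) = 0.5069^2 = 0.256948
P(M+2) = 2 × 0.5069^1 × 0.4931^1 = 0.499905
P(M+4) = 0.4931^2 = 0.243148
The M+2 peak is largest (0.499905); scaling to 100 gives 51.40 : 100.00 : 48.64.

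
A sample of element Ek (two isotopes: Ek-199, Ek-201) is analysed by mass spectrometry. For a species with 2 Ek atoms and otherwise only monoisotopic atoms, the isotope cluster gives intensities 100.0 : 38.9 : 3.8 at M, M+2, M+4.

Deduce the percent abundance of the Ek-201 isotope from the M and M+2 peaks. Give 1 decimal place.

16.3%

Let p = fractional abundance of Ek-199. I(M+2)/I(M) = [C(2,1)·p^1·(1−p)] / p^2 = 2·(1−p)/p = 38.9/100.0 = 0.3890
(1−p)/p = 0.3890/2 = 0.1945  ⇒  p = 1/(1 + 0.1945) = 0.8372
Ek-199: 83.7%, Ek-201: 16.3%.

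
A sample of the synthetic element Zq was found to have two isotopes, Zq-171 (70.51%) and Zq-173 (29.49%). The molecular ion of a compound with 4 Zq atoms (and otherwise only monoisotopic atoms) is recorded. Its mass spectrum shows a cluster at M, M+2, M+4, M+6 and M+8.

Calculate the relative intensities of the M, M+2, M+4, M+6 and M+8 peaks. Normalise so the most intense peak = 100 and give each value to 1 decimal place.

59.8 : 100.0 : 62.7 : 17.5 : 1.8

Each Zq atom is independently Zq-171 (p = 0.7051) or Zq-173 (q = 0.2949); the cluster is the binomial expansion (p + q)^4.
P(M) = 0.7051^4 = 0.247174
P(M+2) = 4 × 0.7051^3 × 0.2949^1 = 0.413511
P(M+4) = 6 × 0.7051^2 × 0.2949^2 = 0.259419
P(M+6) = 4 × 0.7051^1 × 0.2949^3 = 0.072333
P(M+8) = 0.2949^4 = 0.007563
The M+2 peak is largest (0.413511); scaling to 100 gives 59.8 : 100.0 : 62.7 : 17.5 : 1.8.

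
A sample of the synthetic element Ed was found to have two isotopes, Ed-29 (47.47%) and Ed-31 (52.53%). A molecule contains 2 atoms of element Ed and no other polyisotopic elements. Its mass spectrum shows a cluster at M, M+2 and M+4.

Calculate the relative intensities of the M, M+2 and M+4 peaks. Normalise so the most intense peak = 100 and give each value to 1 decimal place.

The 2 Ed atoms are independent, so intensities follow the terms of (0.4747 + 0.5253)^2.
P(M) = 0.4747^2 = 0.225340
P(M+2) = 2 × 0.4747^1 × 0.5253^1 = 0.498720
P(M+4) = 0.5253^2 = 0.275940
The M+2 peak is largest (0.498720); scaling to 100 gives 45.2 : 100.0 : 55.3.

45.2 : 100.0 : 55.3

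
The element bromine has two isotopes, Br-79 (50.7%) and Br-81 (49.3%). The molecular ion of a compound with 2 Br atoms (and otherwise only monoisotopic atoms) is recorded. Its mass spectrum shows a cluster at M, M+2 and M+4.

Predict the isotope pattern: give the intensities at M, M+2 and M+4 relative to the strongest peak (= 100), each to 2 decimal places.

51.42 : 100.00 : 48.62

Each Br atom is independently Br-79 (p = 0.507) or Br-81 (q = 0.493); the cluster is the binomial expansion (p + q)^2.
P(M) = 0.507^2 = 0.257049
P(M+2) = 2 × 0.507^1 × 0.493^1 = 0.499902
P(M+4) = 0.493^2 = 0.243049
The M+2 peak is largest (0.499902); scaling to 100 gives 51.42 : 100.00 : 48.62.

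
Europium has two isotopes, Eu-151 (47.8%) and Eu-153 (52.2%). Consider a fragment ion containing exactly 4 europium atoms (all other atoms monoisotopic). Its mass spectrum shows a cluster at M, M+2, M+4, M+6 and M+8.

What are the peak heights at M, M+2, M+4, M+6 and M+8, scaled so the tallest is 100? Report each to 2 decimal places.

13.98 : 61.05 : 100.00 : 72.80 : 19.88

Expanding (0.478 + 0.522)^4:
P(M) = 0.478^4 = 0.052205
P(M+2) = 4 × 0.478^3 × 0.522^1 = 0.228042
P(M+4) = 6 × 0.478^2 × 0.522^2 = 0.373549
P(M+6) = 4 × 0.478^1 × 0.522^3 = 0.271956
P(M+8) = 0.522^4 = 0.074248
The M+4 peak is largest (0.373549); scaling to 100 gives 13.98 : 61.05 : 100.00 : 72.80 : 19.88.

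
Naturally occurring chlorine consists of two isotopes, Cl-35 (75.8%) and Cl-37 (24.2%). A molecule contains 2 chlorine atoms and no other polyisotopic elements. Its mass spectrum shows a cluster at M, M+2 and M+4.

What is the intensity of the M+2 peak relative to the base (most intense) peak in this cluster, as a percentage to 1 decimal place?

63.9%

Binomial terms of (0.758 + 0.242)^2: M 0.5746, M+2 0.3669, M+4 0.0586 → M is the base peak.
P(M) = C(2,0) × 0.758^2 × 0.242^0 = 1 × 0.574564 × 1.0000 = 0.574564 (base)
P(M+2) = C(2,1) × 0.758^1 × 0.242^1 = 2 × 0.7580 × 0.2420 = 0.366872
Relative intensity = 0.366872 / 0.574564 × 100 = 63.9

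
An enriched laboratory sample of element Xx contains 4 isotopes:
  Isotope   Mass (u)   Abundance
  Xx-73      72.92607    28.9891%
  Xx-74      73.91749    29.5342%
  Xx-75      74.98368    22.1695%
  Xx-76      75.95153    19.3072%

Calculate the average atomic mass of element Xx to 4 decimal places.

74.2592 u

The abundance-weighted mean is 0.289891 × 72.92607 + 0.295342 × 73.91749 + 0.221695 × 74.98368 + 0.193072 × 75.95153
= 21.140611 + 21.830939 + 16.623507 + 14.664114 = 74.259171 u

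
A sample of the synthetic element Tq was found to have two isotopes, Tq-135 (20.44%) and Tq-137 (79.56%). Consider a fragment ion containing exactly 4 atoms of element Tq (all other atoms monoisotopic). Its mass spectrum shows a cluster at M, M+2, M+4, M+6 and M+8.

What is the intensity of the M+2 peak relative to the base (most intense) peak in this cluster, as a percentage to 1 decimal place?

6.6%

Binomial terms of (0.2044 + 0.7956)^4: M 0.0017, M+2 0.0272, M+4 0.1587, M+6 0.4117, M+8 0.4007 → M+6 is the base peak.
P(M+6) = C(4,3) × 0.2044^1 × 0.7956^3 = 4 × 0.2044 × 0.50359838 = 0.411742 (base)
P(M+2) = C(4,1) × 0.2044^3 × 0.7956^1 = 4 × 0.0085397 × 0.7956 = 0.027177
Relative intensity = 0.027177 / 0.411742 × 100 = 6.6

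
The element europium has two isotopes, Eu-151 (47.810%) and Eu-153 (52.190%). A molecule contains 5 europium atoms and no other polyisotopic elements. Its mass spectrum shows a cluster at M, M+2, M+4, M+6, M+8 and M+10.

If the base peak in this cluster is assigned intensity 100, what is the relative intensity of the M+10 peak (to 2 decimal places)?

(0.47810 + 0.52190)^5 gives M 0.0250, M+2 0.1363, M+4 0.2977, M+6 0.3249, M+8 0.1774, M+10 0.0387; the largest is M+6.
P(M+6) = C(5,3) × 0.47810^2 × 0.52190^3 = 10 × 0.22857961 × 0.14215492 = 0.324937 (base)
P(M+10) = C(5,5) × 0.47810^0 × 0.52190^5 = 1 × 1.0000 × 0.0387201 = 0.038720
Relative intensity = 0.038720 / 0.324937 × 100 = 11.92

11.92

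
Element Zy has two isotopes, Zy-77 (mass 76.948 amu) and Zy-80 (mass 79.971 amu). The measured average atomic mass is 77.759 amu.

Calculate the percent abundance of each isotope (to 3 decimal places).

Let x be the fractional abundance of Zy-77; then Zy-80 has abundance 1 − x.
76.948·x + 79.971·(1 − x) = 77.759
(76.948 − 79.971)·x = 77.759 − 79.971
x = -2.212 / -3.023 = 0.73172 → 73.172% Zy-77, 26.828% Zy-80.

Zy-77: 73.172%, Zy-80: 26.828%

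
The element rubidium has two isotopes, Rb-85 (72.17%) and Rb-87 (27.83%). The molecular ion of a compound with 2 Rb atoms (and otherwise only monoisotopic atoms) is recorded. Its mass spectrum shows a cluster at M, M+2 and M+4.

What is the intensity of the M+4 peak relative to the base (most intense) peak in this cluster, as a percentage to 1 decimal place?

(0.7217 + 0.2783)^2 gives M 0.5209, M+2 0.4017, M+4 0.0775; the largest is M.
P(M) = C(2,0) × 0.7217^2 × 0.2783^0 = 1 × 0.52085089 × 1.0000 = 0.520851 (base)
P(M+4) = C(2,2) × 0.7217^0 × 0.2783^2 = 1 × 1.0000 × 0.07745089 = 0.077451
Relative intensity = 0.077451 / 0.520851 × 100 = 14.9

14.9%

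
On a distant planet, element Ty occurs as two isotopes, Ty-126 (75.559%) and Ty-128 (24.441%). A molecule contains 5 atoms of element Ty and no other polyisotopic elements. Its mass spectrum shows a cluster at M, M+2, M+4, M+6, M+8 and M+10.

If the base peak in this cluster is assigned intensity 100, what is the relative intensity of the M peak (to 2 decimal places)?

61.83

Binomial terms of (0.75559 + 0.24441)^5: M 0.2463, M+2 0.3983, M+4 0.2577, M+6 0.0834, M+8 0.0135, M+10 0.0009 → M+2 is the base peak.
P(M+2) = C(5,1) × 0.75559^4 × 0.24441^1 = 5 × 0.32594536 × 0.24441 = 0.398322 (base)
P(M) = C(5,0) × 0.75559^5 × 0.24441^0 = 1 × 0.24628106 × 1.0000 = 0.246281
Relative intensity = 0.246281 / 0.398322 × 100 = 61.83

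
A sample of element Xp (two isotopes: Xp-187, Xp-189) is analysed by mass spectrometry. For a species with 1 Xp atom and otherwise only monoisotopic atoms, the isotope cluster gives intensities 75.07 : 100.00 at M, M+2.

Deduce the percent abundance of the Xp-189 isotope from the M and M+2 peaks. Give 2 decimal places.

57.12%

Let p = fractional abundance of Xp-187. I(M+2)/I(M) = [C(1,1)·p^0·(1−p)] / p^1 = 1·(1−p)/p = 100.00/75.07 = 1.3321
(1−p)/p = 1.3321/1 = 1.3321  ⇒  p = 1/(1 + 1.3321) = 0.4288
Xp-187: 42.88%, Xp-189: 57.12%.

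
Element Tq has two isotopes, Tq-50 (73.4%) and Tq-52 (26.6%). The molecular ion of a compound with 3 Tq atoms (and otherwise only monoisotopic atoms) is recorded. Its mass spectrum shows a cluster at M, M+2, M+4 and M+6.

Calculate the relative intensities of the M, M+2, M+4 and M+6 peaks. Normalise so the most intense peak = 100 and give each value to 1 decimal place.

92.0 : 100.0 : 36.2 : 4.4

Each Tq atom is independently Tq-50 (p = 0.734) or Tq-52 (q = 0.266); the cluster is the binomial expansion (p + q)^3.
P(M) = 0.734^3 = 0.395447
P(M+2) = 3 × 0.734^2 × 0.266^1 = 0.429927
P(M+4) = 3 × 0.734^1 × 0.266^2 = 0.155805
P(M+6) = 0.266^3 = 0.018821
The M+2 peak is largest (0.429927); scaling to 100 gives 92.0 : 100.0 : 36.2 : 4.4.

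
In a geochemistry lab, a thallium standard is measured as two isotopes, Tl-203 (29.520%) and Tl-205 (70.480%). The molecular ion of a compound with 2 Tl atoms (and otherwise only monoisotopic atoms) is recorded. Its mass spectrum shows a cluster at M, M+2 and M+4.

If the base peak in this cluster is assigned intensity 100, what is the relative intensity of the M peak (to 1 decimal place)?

17.5

Term probabilities: M 0.0871, M+2 0.4161, M+4 0.4967. Base peak = M+4.
P(M+4) = C(2,2) × 0.29520^0 × 0.70480^2 = 1 × 1.0000 × 0.49674304 = 0.496743 (base)
P(M) = C(2,0) × 0.29520^2 × 0.70480^0 = 1 × 0.08714304 × 1.0000 = 0.087143
Relative intensity = 0.087143 / 0.496743 × 100 = 17.5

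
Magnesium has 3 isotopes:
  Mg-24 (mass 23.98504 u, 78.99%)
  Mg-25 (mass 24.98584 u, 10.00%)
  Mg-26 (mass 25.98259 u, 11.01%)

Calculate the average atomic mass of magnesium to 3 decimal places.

The abundance-weighted mean is 0.7899 × 23.98504 + 0.1000 × 24.98584 + 0.1101 × 25.98259
= 18.945783 + 2.498584 + 2.860683 = 24.305050 u

24.305 u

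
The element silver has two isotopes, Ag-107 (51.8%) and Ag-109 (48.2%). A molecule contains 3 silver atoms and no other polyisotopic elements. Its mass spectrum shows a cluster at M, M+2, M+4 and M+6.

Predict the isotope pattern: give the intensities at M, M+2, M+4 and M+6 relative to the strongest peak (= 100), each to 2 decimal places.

Expanding (0.518 + 0.482)^3:
P(M) = 0.518^3 = 0.138992
P(M+2) = 3 × 0.518^2 × 0.482^1 = 0.387997
P(M+4) = 3 × 0.518^1 × 0.482^2 = 0.361031
P(M+6) = 0.482^3 = 0.111980
The M+2 peak is largest (0.387997); scaling to 100 gives 35.82 : 100.00 : 93.05 : 28.86.

35.82 : 100.00 : 93.05 : 28.86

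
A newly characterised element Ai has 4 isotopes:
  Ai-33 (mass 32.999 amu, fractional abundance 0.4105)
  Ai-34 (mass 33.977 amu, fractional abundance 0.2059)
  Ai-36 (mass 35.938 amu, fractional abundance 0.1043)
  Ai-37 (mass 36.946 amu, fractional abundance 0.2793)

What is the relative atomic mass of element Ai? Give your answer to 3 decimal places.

Average mass = Σ (abundance × isotope mass) = 0.4105 × 32.999 + 0.2059 × 33.977 + 0.1043 × 35.938 + 0.2793 × 36.946
= 13.5461 + 6.9959 + 3.7483 + 10.3190 = 34.6093 amu

34.609 amu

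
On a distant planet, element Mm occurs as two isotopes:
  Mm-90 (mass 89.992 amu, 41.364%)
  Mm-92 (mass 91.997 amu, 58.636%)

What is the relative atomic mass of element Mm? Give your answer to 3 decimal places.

Ar = Σ fᵢ·mᵢ = 0.41364 × 89.992 + 0.58636 × 91.997
= 37.2243 + 53.9434 = 91.1677 amu

91.168 amu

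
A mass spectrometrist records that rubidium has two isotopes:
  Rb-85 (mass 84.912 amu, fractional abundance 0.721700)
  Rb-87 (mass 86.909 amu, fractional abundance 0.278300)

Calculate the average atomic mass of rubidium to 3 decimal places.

85.468 amu

Ar = Σ fᵢ·mᵢ = 0.721700 × 84.912 + 0.278300 × 86.909
= 61.2810 + 24.1868 = 85.4678 amu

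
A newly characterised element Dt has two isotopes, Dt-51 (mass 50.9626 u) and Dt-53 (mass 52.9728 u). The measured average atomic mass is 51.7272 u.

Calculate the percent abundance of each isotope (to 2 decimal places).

Dt-51: 61.96%, Dt-53: 38.04%

With x = fraction of Dt-51 (so Dt-53 is 1 − x):
50.9626·x + 52.9728·(1 − x) = 51.7272
(50.9626 − 52.9728)·x = 51.7272 − 52.9728
x = -1.2456 / -2.0102 = 0.61964 → 61.96% Dt-51, 38.04% Dt-53.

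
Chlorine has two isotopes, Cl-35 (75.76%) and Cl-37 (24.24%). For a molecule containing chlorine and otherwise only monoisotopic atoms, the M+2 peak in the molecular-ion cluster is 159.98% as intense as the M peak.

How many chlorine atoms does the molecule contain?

5

For n independent Cl atoms, I(M+2)/I(M) = n · (abundance Cl-37) / (abundance Cl-35) = n · 0.2424/0.7576.
n = 1.5998 × 0.7576/0.2424 = 5.00 ≈ 5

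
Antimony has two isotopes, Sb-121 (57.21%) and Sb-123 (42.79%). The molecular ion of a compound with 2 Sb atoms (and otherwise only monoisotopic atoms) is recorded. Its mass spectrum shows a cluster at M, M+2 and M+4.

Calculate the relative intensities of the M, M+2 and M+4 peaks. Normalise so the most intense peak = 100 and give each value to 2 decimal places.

The 2 Sb atoms are independent, so intensities follow the terms of (0.5721 + 0.4279)^2.
P(M) = 0.5721^2 = 0.327298
P(M+2) = 2 × 0.5721^1 × 0.4279^1 = 0.489603
P(M+4) = 0.4279^2 = 0.183098
The M+2 peak is largest (0.489603); scaling to 100 gives 66.85 : 100.00 : 37.40.

66.85 : 100.00 : 37.40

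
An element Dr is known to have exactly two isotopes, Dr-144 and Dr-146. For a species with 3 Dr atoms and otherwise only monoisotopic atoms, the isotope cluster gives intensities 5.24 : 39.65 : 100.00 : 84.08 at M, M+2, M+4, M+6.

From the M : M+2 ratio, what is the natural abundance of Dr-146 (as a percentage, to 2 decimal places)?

Write p for the Dr-144 fraction. I(M+2)/I(M) = [C(3,1)·p^2·(1−p)] / p^3 = 3·(1−p)/p = 39.65/5.24 = 7.5668
(1−p)/p = 7.5668/3 = 2.5223  ⇒  p = 1/(1 + 2.5223) = 0.2839
Dr-144: 28.39%, Dr-146: 71.61%.

71.61%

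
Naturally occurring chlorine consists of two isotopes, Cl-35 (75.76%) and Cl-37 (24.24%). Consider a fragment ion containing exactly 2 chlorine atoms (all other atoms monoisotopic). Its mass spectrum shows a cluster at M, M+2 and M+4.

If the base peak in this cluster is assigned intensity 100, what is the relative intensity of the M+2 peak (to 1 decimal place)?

Term probabilities: M 0.5740, M+2 0.3673, M+4 0.0588. Base peak = M.
P(M) = C(2,0) × 0.7576^2 × 0.2424^0 = 1 × 0.57395776 × 1.0000 = 0.573958 (base)
P(M+2) = C(2,1) × 0.7576^1 × 0.2424^1 = 2 × 0.7576 × 0.2424 = 0.367284
Relative intensity = 0.367284 / 0.573958 × 100 = 64.0

64.0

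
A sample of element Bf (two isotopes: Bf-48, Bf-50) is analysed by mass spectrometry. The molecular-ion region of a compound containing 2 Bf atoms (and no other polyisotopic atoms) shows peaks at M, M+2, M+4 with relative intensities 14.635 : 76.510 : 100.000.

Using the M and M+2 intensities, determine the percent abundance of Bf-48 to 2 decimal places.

If p is the fraction of Bf that is Bf-48, then I(M+2)/I(M) = [C(2,1)·p^1·(1−p)] / p^2 = 2·(1−p)/p = 76.510/14.635 = 5.2279
(1−p)/p = 5.2279/2 = 2.6139  ⇒  p = 1/(1 + 2.6139) = 0.2767
Bf-48: 27.67%, Bf-50: 72.33%.

27.67%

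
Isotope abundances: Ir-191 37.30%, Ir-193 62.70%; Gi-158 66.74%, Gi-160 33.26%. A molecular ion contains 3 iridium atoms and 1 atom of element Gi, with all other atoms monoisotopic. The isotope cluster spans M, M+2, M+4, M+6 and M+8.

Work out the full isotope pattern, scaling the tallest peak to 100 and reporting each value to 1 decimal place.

Iridium pattern (n=3): 0.05189512 : 0.26170165 : 0.43991135 : 0.24649188
Element Gi pattern (n=1): 0.6674 : 0.3326
Convolve the two distributions (both contribute in 2-u steps):
  M: 0.05189512×0.6674 = 0.034635
  M+2: 0.05189512×0.3326 + 0.26170165×0.6674 = 0.191920
  M+4: 0.26170165×0.3326 + 0.43991135×0.6674 = 0.380639
  M+6: 0.43991135×0.3326 + 0.24649188×0.6674 = 0.310823
  M+8: 0.24649188×0.3326 = 0.081983
Scale to base peak (0.380639) = 100: 9.1 : 50.4 : 100.0 : 81.7 : 21.5

9.1 : 50.4 : 100.0 : 81.7 : 21.5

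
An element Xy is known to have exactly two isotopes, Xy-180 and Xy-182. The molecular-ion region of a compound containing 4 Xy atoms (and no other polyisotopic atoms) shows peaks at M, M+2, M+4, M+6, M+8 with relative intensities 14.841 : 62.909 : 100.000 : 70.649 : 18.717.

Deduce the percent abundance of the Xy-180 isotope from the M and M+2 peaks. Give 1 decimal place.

48.6%

If p is the fraction of Xy that is Xy-180, then I(M+2)/I(M) = [C(4,1)·p^3·(1−p)] / p^4 = 4·(1−p)/p = 62.909/14.841 = 4.2389
(1−p)/p = 4.2389/4 = 1.0597  ⇒  p = 1/(1 + 1.0597) = 0.4855
Xy-180: 48.6%, Xy-182: 51.4%.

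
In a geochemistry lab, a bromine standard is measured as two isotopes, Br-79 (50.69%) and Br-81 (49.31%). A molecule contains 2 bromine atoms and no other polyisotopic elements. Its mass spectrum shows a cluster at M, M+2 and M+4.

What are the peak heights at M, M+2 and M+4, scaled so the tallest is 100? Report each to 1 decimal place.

The 2 Br atoms are independent, so intensities follow the terms of (0.5069 + 0.4931)^2.
P(M) = 0.5069^2 = 0.256948
P(M+2) = 2 × 0.5069^1 × 0.4931^1 = 0.499905
P(M+4) = 0.4931^2 = 0.243148
The M+2 peak is largest (0.499905); scaling to 100 gives 51.4 : 100.0 : 48.6.

51.4 : 100.0 : 48.6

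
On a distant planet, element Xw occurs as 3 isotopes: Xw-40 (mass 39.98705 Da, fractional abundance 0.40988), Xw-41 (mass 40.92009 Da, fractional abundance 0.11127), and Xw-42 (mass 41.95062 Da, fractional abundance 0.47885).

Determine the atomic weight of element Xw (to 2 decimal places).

Weight each isotope mass by its fractional abundance: 0.40988 × 39.98705 + 0.11127 × 40.92009 + 0.47885 × 41.95062
= 16.389892 + 4.553178 + 20.088054 = 41.031124 Da

41.03 Da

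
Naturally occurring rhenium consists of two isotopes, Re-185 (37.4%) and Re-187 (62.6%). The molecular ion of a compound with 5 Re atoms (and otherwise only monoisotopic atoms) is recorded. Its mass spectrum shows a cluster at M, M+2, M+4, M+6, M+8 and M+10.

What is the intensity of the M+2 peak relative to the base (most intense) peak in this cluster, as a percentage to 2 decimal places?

17.85%

(0.374 + 0.626)^5 gives M 0.0073, M+2 0.0612, M+4 0.2050, M+6 0.3431, M+8 0.2872, M+10 0.0961; the largest is M+6.
P(M+6) = C(5,3) × 0.374^2 × 0.626^3 = 10 × 0.139876 × 0.24531438 = 0.343136 (base)
P(M+2) = C(5,1) × 0.374^4 × 0.626^1 = 5 × 0.0195653 × 0.6260 = 0.061239
Relative intensity = 0.061239 / 0.343136 × 100 = 17.85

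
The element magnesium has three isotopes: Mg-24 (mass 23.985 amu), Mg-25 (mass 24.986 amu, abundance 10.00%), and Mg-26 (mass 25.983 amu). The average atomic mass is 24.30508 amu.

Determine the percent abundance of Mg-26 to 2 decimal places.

Let x and y be the fractions of Mg-24 and Mg-26. Then x + y = 1 − 0.1000 = 0.9000 and 23.985x + 25.983y = 24.30508 − 0.1000×24.986 = 21.80648.
Substituting: 23.985x + 25.983(0.9000 − x) = 21.80648
(23.985 − 25.983)x = -1.57822  ⇒  x = 0.78990, y = 0.11010
Mg-24: 78.99%, Mg-26: 11.01%.

11.01%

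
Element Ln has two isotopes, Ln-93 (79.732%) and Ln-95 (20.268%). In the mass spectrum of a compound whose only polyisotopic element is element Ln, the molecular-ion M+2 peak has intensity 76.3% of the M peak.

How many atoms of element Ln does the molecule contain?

With n Ln atoms, P(M+2)/P(M) = C(n,1)·p^(n−1)q / p^n = n·q/p = n · 0.20268/0.79732.
n = 0.763 × 0.79732/0.20268 = 3.00 ≈ 3

3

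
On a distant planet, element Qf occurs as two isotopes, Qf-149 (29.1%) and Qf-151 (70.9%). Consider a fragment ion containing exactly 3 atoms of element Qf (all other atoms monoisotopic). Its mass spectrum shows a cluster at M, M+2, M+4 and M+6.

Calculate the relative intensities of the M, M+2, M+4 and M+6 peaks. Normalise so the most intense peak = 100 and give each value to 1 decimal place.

5.6 : 41.0 : 100.0 : 81.2

The 3 Qf atoms are independent, so intensities follow the terms of (0.291 + 0.709)^3.
P(M) = 0.291^3 = 0.024642
P(M+2) = 3 × 0.291^2 × 0.709^1 = 0.180116
P(M+4) = 3 × 0.291^1 × 0.709^2 = 0.438841
P(M+6) = 0.709^3 = 0.356401
The M+4 peak is largest (0.438841); scaling to 100 gives 5.6 : 41.0 : 100.0 : 81.2.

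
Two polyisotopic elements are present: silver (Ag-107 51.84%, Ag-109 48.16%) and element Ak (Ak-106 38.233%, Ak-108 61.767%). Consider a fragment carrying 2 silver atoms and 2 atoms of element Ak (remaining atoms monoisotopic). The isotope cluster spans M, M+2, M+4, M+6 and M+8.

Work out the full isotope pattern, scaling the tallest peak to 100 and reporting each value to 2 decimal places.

Silver pattern (n=2): 0.26873856 : 0.49932288 : 0.23193856
Element Ak pattern (n=2): 0.14617623 : 0.47230754 : 0.38151623
Convolve the two distributions (both contribute in 2-u steps):
  M: 0.26873856×0.14617623 = 0.039283
  M+2: 0.26873856×0.47230754 + 0.49932288×0.14617623 = 0.199916
  M+4: 0.26873856×0.38151623 + 0.49932288×0.47230754 + 0.23193856×0.14617623 = 0.372266
  M+6: 0.49932288×0.38151623 + 0.23193856×0.47230754 = 0.300046
  M+8: 0.23193856×0.38151623 = 0.088488
Scale to base peak (0.372266) = 100: 10.55 : 53.70 : 100.00 : 80.60 : 23.77

10.55 : 53.70 : 100.00 : 80.60 : 23.77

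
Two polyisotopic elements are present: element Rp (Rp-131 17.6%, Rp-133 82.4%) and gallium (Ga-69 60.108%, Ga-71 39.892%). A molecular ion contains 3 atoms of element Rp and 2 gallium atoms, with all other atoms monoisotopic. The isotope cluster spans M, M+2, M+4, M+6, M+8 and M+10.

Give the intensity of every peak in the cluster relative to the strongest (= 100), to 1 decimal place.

0.5 : 7.8 : 43.3 : 100.0 : 84.2 : 23.1

Element Rp pattern (n=3): 0.00545178 : 0.07657267 : 0.35849933 : 0.55947622
Gallium pattern (n=2): 0.36129717 : 0.47956567 : 0.15913717
Convolve the two distributions (both contribute in 2-u steps):
  M: 0.00545178×0.36129717 = 0.001970
  M+2: 0.00545178×0.47956567 + 0.07657267×0.36129717 = 0.030280
  M+4: 0.00545178×0.15913717 + 0.07657267×0.47956567 + 0.35849933×0.36129717 = 0.167114
  M+6: 0.07657267×0.15913717 + 0.35849933×0.47956567 + 0.55947622×0.36129717 = 0.386247
  M+8: 0.35849933×0.15913717 + 0.55947622×0.47956567 = 0.325356
  M+10: 0.55947622×0.15913717 = 0.089033
Scale to base peak (0.386247) = 100: 0.5 : 7.8 : 43.3 : 100.0 : 84.2 : 23.1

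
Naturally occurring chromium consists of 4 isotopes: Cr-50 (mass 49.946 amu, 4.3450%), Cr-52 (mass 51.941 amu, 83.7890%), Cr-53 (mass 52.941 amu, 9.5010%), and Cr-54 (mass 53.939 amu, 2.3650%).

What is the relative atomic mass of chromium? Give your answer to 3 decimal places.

51.997 amu

Average mass = Σ (abundance × isotope mass) = 0.043450 × 49.946 + 0.837890 × 51.941 + 0.095010 × 52.941 + 0.023650 × 53.939
= 2.1702 + 43.5208 + 5.0299 + 1.2757 = 51.9966 amu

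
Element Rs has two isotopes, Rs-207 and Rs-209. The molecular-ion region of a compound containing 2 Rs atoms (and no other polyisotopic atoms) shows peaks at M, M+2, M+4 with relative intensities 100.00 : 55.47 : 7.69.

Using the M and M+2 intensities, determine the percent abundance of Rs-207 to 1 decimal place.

78.3%

Let p = fractional abundance of Rs-207. I(M+2)/I(M) = [C(2,1)·p^1·(1−p)] / p^2 = 2·(1−p)/p = 55.47/100.00 = 0.5547
(1−p)/p = 0.5547/2 = 0.2773  ⇒  p = 1/(1 + 0.2773) = 0.7829
Rs-207: 78.3%, Rs-209: 21.7%.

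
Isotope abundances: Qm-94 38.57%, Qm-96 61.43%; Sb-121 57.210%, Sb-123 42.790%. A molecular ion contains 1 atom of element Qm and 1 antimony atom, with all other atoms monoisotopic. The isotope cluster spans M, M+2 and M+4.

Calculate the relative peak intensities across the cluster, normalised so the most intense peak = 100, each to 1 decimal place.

Element Qm pattern (n=1): 0.3857 : 0.6143
Antimony pattern (n=1): 0.5721 : 0.4279
Convolve the two distributions (both contribute in 2-u steps):
  M: 0.3857×0.5721 = 0.220659
  M+2: 0.3857×0.4279 + 0.6143×0.5721 = 0.516482
  M+4: 0.6143×0.4279 = 0.262859
Scale to base peak (0.516482) = 100: 42.7 : 100.0 : 50.9

42.7 : 100.0 : 50.9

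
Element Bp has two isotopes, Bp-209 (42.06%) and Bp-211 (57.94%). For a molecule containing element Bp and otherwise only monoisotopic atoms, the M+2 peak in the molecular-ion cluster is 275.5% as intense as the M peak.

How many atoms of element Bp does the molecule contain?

2

With n Bp atoms, P(M+2)/P(M) = C(n,1)·p^(n−1)q / p^n = n·q/p = n · 0.5794/0.4206.
n = 2.755 × 0.4206/0.5794 = 2.00 ≈ 2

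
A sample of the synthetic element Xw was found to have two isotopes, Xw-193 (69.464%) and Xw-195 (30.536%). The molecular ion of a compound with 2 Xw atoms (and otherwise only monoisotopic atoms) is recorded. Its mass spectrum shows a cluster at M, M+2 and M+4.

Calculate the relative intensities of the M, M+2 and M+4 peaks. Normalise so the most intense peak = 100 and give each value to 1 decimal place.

100.0 : 87.9 : 19.3

Expanding (0.69464 + 0.30536)^2:
P(M) = 0.69464^2 = 0.482525
P(M+2) = 2 × 0.69464^1 × 0.30536^1 = 0.424231
P(M+4) = 0.30536^2 = 0.093245
The M peak is largest (0.482525); scaling to 100 gives 100.0 : 87.9 : 19.3.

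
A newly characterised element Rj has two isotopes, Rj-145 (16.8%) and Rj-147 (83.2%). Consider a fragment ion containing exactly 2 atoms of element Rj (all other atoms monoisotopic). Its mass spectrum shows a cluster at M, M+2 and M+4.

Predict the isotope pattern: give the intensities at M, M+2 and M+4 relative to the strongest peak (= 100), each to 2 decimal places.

4.08 : 40.38 : 100.00

Expanding (0.168 + 0.832)^2:
P(M) = 0.168^2 = 0.028224
P(M+2) = 2 × 0.168^1 × 0.832^1 = 0.279552
P(M+4) = 0.832^2 = 0.692224
The M+4 peak is largest (0.692224); scaling to 100 gives 4.08 : 40.38 : 100.00.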